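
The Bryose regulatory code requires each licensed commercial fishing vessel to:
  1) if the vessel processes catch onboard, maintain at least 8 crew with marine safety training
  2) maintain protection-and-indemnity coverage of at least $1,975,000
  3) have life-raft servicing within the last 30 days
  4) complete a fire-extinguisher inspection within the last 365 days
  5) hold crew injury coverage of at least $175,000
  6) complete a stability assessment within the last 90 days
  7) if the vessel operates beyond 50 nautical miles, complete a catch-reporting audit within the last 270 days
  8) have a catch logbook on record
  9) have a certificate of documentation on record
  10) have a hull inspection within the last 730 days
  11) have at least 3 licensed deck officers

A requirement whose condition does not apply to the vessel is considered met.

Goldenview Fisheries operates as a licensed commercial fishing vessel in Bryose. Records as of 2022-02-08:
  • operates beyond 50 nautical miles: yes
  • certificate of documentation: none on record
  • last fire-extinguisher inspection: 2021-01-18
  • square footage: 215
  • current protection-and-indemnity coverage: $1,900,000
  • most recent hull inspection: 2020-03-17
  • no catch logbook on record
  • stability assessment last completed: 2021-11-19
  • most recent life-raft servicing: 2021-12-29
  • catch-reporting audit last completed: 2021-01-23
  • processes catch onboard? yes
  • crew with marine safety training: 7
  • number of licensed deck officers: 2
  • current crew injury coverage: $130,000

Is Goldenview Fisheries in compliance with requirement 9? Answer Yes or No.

No

9. certificate of documentation absent → not met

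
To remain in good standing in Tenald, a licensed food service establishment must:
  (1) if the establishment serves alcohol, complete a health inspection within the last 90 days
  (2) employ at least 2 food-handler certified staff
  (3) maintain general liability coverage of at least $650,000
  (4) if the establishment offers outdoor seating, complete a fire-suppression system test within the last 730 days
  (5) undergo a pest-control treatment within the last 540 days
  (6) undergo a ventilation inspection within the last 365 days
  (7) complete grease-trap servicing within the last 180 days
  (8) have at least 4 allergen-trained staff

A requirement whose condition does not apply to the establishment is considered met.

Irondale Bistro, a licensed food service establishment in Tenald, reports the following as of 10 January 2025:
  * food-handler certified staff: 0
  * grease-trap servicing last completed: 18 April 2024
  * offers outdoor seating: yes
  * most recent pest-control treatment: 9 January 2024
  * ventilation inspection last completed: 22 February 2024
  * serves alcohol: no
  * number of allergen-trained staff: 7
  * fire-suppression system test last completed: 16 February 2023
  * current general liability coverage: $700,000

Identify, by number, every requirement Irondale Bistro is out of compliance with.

2, 7

1. condition 'serves alcohol' does not hold → requirement n/a → met
2. food-handler certified staff 0 < 2 → not met
3. general liability coverage $700,000 ≥ $650,000 → met
4. condition 'offers outdoor seating' holds; fire-suppression system test 694 days ago vs limit 730 → met
5. pest-control treatment 367 days ago vs limit 540 → met
6. ventilation inspection 323 days ago vs limit 365 → met
7. grease-trap servicing 267 days ago vs limit 180 → not met
8. allergen-trained staff 7 ≥ 4 → met
Not met: 2, 7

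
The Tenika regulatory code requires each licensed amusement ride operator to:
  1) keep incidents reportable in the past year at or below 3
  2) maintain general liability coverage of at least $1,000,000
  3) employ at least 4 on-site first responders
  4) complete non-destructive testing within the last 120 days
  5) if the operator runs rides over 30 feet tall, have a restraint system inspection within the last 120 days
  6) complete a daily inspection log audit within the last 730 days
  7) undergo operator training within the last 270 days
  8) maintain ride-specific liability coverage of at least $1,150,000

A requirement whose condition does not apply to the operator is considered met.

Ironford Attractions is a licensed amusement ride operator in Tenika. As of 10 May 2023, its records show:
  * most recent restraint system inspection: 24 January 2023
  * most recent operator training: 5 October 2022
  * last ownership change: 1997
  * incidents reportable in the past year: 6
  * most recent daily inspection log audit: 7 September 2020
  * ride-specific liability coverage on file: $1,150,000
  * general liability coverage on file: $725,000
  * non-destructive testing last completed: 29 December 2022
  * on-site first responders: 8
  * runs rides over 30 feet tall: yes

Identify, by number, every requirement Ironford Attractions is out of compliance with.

1. incidents reportable in the past year 6 > 3 → not met
2. general liability coverage $725,000 < $1,000,000 → not met
3. on-site first responders 8 ≥ 4 → met
4. non-destructive testing 132 days ago vs limit 120 → not met
5. condition 'runs rides over 30 feet tall' holds; restraint system inspection 106 days ago vs limit 120 → met
6. daily inspection log audit 975 days ago vs limit 730 → not met
7. operator training 217 days ago vs limit 270 → met
8. ride-specific liability coverage $1,150,000 ≥ $1,150,000 → met
Not met: 1, 2, 4, 6

1, 2, 4, 6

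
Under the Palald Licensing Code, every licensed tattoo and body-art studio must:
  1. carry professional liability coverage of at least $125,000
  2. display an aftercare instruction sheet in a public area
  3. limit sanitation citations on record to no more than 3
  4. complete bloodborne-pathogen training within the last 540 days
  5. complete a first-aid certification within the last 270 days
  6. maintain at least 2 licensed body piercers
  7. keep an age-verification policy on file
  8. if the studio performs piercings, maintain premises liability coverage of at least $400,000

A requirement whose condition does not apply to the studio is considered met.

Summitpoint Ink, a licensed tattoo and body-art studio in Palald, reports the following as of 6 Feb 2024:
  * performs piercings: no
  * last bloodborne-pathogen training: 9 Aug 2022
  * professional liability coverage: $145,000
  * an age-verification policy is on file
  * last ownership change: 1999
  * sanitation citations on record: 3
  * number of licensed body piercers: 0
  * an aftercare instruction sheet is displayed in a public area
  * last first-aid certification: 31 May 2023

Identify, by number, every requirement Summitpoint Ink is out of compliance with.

4, 6

1. professional liability coverage $145,000 ≥ $125,000 → met
2. aftercare instruction sheet present → met
3. sanitation citations on record 3 ≤ 3 → met
4. bloodborne-pathogen training 546 days ago vs limit 540 → not met
5. first-aid certification 251 days ago vs limit 270 → met
6. licensed body piercers 0 < 2 → not met
7. age-verification policy present → met
8. condition 'performs piercings' does not hold → requirement n/a → met
Not met: 4, 6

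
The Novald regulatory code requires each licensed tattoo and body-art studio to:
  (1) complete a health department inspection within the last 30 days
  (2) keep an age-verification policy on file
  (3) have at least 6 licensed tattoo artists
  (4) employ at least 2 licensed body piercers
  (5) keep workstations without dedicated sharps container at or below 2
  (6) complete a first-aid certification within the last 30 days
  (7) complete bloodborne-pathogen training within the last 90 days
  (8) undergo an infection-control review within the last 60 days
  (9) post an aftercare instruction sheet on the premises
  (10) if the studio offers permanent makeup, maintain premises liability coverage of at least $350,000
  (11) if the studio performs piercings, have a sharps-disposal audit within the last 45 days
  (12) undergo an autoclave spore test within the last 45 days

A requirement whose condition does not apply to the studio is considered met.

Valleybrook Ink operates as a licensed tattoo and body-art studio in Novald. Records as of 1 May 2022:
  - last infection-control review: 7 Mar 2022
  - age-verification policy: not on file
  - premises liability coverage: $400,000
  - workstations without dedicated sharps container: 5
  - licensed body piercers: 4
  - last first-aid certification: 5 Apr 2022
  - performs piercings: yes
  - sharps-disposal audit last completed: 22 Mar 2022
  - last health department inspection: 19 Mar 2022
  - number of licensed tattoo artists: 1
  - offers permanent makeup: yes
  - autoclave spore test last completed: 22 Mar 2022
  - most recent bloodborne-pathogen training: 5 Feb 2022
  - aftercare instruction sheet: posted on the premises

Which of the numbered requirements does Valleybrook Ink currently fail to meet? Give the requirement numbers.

1, 2, 3, 5

1. health department inspection 43 days ago vs limit 30 → not met
2. age-verification policy absent → not met
3. licensed tattoo artists 1 < 6 → not met
4. licensed body piercers 4 ≥ 2 → met
5. workstations without dedicated sharps container 5 > 2 → not met
6. first-aid certification 26 days ago vs limit 30 → met
7. bloodborne-pathogen training 85 days ago vs limit 90 → met
8. infection-control review 55 days ago vs limit 60 → met
9. aftercare instruction sheet present → met
10. condition 'offers permanent makeup' holds; premises liability coverage $400,000 ≥ $350,000 → met
11. condition 'performs piercings' holds; sharps-disposal audit 40 days ago vs limit 45 → met
12. autoclave spore test 40 days ago vs limit 45 → met
Not met: 1, 2, 3, 5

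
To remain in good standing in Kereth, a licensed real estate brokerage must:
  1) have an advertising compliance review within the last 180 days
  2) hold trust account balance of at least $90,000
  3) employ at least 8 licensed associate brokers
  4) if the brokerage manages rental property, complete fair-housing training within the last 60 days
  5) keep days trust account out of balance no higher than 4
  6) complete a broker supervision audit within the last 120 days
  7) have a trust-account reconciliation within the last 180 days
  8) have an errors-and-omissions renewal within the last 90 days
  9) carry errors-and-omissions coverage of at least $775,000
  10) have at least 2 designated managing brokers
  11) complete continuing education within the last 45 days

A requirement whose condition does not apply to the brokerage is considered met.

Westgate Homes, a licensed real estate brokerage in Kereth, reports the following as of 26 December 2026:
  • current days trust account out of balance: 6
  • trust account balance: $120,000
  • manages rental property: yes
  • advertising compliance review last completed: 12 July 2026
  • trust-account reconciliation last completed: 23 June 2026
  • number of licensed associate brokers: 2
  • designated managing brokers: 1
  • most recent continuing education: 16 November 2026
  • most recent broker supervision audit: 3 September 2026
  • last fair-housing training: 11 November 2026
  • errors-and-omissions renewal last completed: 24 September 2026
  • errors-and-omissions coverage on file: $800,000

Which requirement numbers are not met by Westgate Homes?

1. advertising compliance review 167 days ago vs limit 180 → met
2. trust account balance $120,000 ≥ $90,000 → met
3. licensed associate brokers 2 < 8 → not met
4. condition 'manages rental property' holds; fair-housing training 45 days ago vs limit 60 → met
5. days trust account out of balance 6 > 4 → not met
6. broker supervision audit 114 days ago vs limit 120 → met
7. trust-account reconciliation 186 days ago vs limit 180 → not met
8. errors-and-omissions renewal 93 days ago vs limit 90 → not met
9. errors-and-omissions coverage $800,000 ≥ $775,000 → met
10. designated managing brokers 1 < 2 → not met
11. continuing education 40 days ago vs limit 45 → met
Not met: 3, 5, 7, 8, 10

3, 5, 7, 8, 10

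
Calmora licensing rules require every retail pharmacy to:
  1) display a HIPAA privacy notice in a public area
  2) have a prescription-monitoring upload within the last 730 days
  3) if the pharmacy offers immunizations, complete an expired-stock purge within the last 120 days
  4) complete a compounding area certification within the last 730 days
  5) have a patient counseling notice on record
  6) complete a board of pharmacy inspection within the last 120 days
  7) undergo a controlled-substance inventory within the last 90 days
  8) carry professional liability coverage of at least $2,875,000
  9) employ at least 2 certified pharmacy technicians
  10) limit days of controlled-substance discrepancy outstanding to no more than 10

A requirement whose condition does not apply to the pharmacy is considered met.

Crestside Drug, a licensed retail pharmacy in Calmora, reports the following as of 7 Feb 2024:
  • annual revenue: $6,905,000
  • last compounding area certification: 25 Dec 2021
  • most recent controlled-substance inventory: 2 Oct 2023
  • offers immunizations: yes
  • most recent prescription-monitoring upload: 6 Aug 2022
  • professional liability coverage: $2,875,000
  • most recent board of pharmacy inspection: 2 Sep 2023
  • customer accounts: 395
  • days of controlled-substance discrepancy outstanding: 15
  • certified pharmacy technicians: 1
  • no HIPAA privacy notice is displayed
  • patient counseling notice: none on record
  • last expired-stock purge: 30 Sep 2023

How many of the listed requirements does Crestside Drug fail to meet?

1. HIPAA privacy notice absent → not met
2. prescription-monitoring upload 550 days ago vs limit 730 → met
3. condition 'offers immunizations' holds; expired-stock purge 130 days ago vs limit 120 → not met
4. compounding area certification 774 days ago vs limit 730 → not met
5. patient counseling notice absent → not met
6. board of pharmacy inspection 158 days ago vs limit 120 → not met
7. controlled-substance inventory 128 days ago vs limit 90 → not met
8. professional liability coverage $2,875,000 ≥ $2,875,000 → met
9. certified pharmacy technicians 1 < 2 → not met
10. days of controlled-substance discrepancy outstanding 15 > 10 → not met
Not met: 8 of 10

8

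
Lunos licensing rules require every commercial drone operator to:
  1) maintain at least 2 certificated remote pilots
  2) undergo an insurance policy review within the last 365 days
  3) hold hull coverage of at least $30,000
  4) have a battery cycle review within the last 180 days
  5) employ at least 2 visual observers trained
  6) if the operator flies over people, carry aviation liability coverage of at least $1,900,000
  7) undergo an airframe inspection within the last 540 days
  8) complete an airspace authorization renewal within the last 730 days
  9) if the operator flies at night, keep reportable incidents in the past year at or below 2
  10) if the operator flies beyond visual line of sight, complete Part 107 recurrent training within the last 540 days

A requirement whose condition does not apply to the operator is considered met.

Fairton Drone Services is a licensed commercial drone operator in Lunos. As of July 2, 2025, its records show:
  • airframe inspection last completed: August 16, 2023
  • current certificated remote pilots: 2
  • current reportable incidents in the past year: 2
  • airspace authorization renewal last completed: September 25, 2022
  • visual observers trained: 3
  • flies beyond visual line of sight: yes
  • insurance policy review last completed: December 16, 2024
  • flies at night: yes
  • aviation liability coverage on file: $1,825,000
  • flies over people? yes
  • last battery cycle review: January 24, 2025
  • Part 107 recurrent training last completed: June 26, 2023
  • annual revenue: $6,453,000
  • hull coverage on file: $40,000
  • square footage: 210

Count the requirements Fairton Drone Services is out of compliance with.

1. certificated remote pilots 2 ≥ 2 → met
2. insurance policy review 198 days ago vs limit 365 → met
3. hull coverage $40,000 ≥ $30,000 → met
4. battery cycle review 159 days ago vs limit 180 → met
5. visual observers trained 3 ≥ 2 → met
6. condition 'flies over people' holds; aviation liability coverage $1,825,000 < $1,900,000 → not met
7. airframe inspection 686 days ago vs limit 540 → not met
8. airspace authorization renewal 1011 days ago vs limit 730 → not met
9. condition 'flies at night' holds; reportable incidents in the past year 2 ≤ 2 → met
10. condition 'flies beyond visual line of sight' holds; Part 107 recurrent training 737 days ago vs limit 540 → not met
Not met: 4 of 10

4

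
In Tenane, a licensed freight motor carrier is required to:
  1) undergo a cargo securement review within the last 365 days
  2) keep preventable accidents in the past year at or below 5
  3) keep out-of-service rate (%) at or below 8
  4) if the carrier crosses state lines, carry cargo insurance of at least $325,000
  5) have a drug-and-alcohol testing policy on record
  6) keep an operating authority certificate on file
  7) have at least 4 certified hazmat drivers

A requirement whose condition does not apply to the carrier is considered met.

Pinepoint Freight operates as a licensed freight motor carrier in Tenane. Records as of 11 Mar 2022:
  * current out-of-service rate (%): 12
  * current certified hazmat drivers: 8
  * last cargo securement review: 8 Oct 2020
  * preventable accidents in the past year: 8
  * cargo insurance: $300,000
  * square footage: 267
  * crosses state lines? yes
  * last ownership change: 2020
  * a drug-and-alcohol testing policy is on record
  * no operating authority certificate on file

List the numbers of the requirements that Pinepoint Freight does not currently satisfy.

1. cargo securement review 519 days ago vs limit 365 → not met
2. preventable accidents in the past year 8 > 5 → not met
3. out-of-service rate (%) 12 > 8 → not met
4. condition 'crosses state lines' holds; cargo insurance $300,000 < $325,000 → not met
5. drug-and-alcohol testing policy present → met
6. operating authority certificate absent → not met
7. certified hazmat drivers 8 ≥ 4 → met
Not met: 1, 2, 3, 4, 6

1, 2, 3, 4, 6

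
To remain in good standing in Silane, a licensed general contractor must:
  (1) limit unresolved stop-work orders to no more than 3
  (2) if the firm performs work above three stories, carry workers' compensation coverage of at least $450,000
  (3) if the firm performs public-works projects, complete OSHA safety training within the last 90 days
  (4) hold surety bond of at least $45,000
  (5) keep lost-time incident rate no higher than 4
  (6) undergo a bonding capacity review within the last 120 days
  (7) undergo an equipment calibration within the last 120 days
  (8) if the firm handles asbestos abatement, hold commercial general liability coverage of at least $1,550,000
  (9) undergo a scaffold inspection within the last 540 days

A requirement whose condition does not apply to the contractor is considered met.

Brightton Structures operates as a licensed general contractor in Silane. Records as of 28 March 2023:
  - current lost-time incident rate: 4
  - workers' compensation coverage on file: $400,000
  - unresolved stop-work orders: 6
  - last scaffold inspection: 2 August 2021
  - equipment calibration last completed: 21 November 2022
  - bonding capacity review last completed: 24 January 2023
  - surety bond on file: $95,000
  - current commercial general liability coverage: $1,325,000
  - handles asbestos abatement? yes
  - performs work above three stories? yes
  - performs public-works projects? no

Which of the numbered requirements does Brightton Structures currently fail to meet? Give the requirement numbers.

1. unresolved stop-work orders 6 > 3 → not met
2. condition 'performs work above three stories' holds; workers' compensation coverage $400,000 < $450,000 → not met
3. condition 'performs public-works projects' does not hold → requirement n/a → met
4. surety bond $95,000 ≥ $45,000 → met
5. lost-time incident rate 4 ≤ 4 → met
6. bonding capacity review 63 days ago vs limit 120 → met
7. equipment calibration 127 days ago vs limit 120 → not met
8. condition 'handles asbestos abatement' holds; commercial general liability coverage $1,325,000 < $1,550,000 → not met
9. scaffold inspection 603 days ago vs limit 540 → not met
Not met: 1, 2, 7, 8, 9

1, 2, 7, 8, 9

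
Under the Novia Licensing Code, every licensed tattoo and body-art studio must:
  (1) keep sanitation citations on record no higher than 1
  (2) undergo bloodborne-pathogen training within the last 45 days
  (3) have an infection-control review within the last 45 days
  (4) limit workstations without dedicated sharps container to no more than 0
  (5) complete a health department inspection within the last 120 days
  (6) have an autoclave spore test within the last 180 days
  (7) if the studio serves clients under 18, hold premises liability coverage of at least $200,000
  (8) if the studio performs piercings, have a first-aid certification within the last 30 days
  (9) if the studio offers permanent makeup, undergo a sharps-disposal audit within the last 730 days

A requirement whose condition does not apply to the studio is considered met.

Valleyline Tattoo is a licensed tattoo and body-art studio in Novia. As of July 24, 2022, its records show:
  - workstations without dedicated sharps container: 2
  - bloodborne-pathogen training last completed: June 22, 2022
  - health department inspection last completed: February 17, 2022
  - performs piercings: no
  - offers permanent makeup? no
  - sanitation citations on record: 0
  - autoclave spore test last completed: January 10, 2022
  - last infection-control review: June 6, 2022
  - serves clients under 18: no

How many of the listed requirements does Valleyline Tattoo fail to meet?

4

1. sanitation citations on record 0 ≤ 1 → met
2. bloodborne-pathogen training 32 days ago vs limit 45 → met
3. infection-control review 48 days ago vs limit 45 → not met
4. workstations without dedicated sharps container 2 > 0 → not met
5. health department inspection 157 days ago vs limit 120 → not met
6. autoclave spore test 195 days ago vs limit 180 → not met
7. condition 'serves clients under 18' does not hold → requirement n/a → met
8. condition 'performs piercings' does not hold → requirement n/a → met
9. condition 'offers permanent makeup' does not hold → requirement n/a → met
Not met: 4 of 9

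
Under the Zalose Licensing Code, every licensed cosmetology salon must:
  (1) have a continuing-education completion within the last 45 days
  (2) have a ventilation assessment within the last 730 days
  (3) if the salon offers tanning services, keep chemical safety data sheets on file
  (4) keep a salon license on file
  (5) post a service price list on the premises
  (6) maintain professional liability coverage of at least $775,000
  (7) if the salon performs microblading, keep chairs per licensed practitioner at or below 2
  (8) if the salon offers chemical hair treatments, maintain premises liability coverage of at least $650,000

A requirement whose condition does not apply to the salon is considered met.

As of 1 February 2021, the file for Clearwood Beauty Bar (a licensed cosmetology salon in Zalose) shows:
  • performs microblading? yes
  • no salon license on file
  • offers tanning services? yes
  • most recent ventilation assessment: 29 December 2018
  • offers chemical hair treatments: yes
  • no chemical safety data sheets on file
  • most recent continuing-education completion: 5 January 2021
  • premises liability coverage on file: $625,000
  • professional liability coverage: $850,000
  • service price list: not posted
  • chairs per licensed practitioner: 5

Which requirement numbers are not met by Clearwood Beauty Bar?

1. continuing-education completion 27 days ago vs limit 45 → met
2. ventilation assessment 765 days ago vs limit 730 → not met
3. condition 'offers tanning services' holds; chemical safety data sheets absent → not met
4. salon license absent → not met
5. service price list absent → not met
6. professional liability coverage $850,000 ≥ $775,000 → met
7. condition 'performs microblading' holds; chairs per licensed practitioner 5 > 2 → not met
8. condition 'offers chemical hair treatments' holds; premises liability coverage $625,000 < $650,000 → not met
Not met: 2, 3, 4, 5, 7, 8

2, 3, 4, 5, 7, 8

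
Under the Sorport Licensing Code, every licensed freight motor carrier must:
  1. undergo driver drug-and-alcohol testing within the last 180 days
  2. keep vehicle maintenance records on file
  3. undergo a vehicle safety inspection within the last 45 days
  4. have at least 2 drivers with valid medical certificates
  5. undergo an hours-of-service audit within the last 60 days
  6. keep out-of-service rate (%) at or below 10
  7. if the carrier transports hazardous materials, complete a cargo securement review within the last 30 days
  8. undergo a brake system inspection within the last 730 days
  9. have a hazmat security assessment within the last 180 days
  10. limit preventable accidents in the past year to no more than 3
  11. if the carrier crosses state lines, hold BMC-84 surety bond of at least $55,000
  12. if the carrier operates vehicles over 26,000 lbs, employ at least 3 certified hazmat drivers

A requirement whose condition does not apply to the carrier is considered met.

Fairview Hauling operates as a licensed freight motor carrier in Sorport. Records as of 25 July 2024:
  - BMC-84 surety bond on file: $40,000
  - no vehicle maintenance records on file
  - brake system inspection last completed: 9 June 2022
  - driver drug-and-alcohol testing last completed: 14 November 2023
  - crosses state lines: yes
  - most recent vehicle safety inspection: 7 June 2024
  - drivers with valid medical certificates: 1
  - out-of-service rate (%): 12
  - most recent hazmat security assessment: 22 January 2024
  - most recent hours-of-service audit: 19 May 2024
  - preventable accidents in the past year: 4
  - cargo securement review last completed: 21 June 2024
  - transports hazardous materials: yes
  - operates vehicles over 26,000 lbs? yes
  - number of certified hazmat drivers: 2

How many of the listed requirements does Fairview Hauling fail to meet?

12

1. driver drug-and-alcohol testing 254 days ago vs limit 180 → not met
2. vehicle maintenance records absent → not met
3. vehicle safety inspection 48 days ago vs limit 45 → not met
4. drivers with valid medical certificates 1 < 2 → not met
5. hours-of-service audit 67 days ago vs limit 60 → not met
6. out-of-service rate (%) 12 > 10 → not met
7. condition 'transports hazardous materials' holds; cargo securement review 34 days ago vs limit 30 → not met
8. brake system inspection 777 days ago vs limit 730 → not met
9. hazmat security assessment 185 days ago vs limit 180 → not met
10. preventable accidents in the past year 4 > 3 → not met
11. condition 'crosses state lines' holds; BMC-84 surety bond $40,000 < $55,000 → not met
12. condition 'operates vehicles over 26,000 lbs' holds; certified hazmat drivers 2 < 3 → not met
Not met: 12 of 12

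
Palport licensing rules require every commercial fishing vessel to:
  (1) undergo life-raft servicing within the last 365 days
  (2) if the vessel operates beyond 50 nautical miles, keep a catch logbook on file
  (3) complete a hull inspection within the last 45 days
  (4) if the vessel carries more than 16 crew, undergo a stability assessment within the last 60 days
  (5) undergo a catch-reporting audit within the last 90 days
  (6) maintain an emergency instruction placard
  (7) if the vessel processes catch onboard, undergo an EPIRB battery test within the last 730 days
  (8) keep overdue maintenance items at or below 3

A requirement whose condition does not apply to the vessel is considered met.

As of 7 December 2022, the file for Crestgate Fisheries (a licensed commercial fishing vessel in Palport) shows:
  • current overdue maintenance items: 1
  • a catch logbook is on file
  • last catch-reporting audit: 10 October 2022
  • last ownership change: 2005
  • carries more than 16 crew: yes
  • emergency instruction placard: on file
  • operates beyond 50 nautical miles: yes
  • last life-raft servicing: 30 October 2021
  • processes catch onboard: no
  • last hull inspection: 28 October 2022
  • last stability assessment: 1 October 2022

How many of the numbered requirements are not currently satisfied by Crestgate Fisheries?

1. life-raft servicing 403 days ago vs limit 365 → not met
2. condition 'operates beyond 50 nautical miles' holds; catch logbook present → met
3. hull inspection 40 days ago vs limit 45 → met
4. condition 'carries more than 16 crew' holds; stability assessment 67 days ago vs limit 60 → not met
5. catch-reporting audit 58 days ago vs limit 90 → met
6. emergency instruction placard present → met
7. condition 'processes catch onboard' does not hold → requirement n/a → met
8. overdue maintenance items 1 ≤ 3 → met
Not met: 2 of 8

2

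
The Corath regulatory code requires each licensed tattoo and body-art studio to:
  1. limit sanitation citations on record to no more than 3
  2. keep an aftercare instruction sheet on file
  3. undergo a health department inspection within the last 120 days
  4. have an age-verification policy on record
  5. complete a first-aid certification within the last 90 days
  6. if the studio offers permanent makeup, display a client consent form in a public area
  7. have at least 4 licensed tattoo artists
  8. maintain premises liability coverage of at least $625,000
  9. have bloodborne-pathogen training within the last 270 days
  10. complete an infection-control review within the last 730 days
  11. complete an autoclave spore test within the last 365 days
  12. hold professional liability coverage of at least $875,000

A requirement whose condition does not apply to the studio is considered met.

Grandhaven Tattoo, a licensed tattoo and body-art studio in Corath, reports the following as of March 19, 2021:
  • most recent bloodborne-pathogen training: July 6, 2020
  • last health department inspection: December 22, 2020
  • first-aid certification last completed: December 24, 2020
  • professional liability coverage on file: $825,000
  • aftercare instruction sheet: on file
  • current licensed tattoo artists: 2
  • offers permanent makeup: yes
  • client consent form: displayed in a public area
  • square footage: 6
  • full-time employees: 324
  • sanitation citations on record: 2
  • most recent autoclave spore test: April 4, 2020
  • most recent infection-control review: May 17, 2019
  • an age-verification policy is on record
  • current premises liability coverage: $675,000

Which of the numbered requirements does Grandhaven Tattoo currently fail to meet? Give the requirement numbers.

7, 12

1. sanitation citations on record 2 ≤ 3 → met
2. aftercare instruction sheet present → met
3. health department inspection 87 days ago vs limit 120 → met
4. age-verification policy present → met
5. first-aid certification 85 days ago vs limit 90 → met
6. condition 'offers permanent makeup' holds; client consent form present → met
7. licensed tattoo artists 2 < 4 → not met
8. premises liability coverage $675,000 ≥ $625,000 → met
9. bloodborne-pathogen training 256 days ago vs limit 270 → met
10. infection-control review 672 days ago vs limit 730 → met
11. autoclave spore test 349 days ago vs limit 365 → met
12. professional liability coverage $825,000 < $875,000 → not met
Not met: 7, 12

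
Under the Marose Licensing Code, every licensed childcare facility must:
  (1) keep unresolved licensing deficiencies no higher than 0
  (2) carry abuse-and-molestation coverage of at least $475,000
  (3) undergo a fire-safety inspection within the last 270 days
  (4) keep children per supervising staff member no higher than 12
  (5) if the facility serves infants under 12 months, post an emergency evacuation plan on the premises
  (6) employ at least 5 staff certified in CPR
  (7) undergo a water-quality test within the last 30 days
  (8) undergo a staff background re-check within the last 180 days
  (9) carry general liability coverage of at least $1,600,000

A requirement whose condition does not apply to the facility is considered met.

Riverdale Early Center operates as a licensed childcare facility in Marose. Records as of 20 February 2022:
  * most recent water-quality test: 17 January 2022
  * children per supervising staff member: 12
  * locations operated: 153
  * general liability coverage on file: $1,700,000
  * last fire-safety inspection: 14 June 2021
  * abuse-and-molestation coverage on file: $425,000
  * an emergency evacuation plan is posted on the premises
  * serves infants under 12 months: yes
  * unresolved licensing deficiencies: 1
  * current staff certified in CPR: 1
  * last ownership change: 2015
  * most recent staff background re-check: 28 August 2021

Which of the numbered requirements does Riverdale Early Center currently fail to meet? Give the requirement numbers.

1. unresolved licensing deficiencies 1 > 0 → not met
2. abuse-and-molestation coverage $425,000 < $475,000 → not met
3. fire-safety inspection 251 days ago vs limit 270 → met
4. children per supervising staff member 12 ≤ 12 → met
5. condition 'serves infants under 12 months' holds; emergency evacuation plan present → met
6. staff certified in CPR 1 < 5 → not met
7. water-quality test 34 days ago vs limit 30 → not met
8. staff background re-check 176 days ago vs limit 180 → met
9. general liability coverage $1,700,000 ≥ $1,600,000 → met
Not met: 1, 2, 6, 7

1, 2, 6, 7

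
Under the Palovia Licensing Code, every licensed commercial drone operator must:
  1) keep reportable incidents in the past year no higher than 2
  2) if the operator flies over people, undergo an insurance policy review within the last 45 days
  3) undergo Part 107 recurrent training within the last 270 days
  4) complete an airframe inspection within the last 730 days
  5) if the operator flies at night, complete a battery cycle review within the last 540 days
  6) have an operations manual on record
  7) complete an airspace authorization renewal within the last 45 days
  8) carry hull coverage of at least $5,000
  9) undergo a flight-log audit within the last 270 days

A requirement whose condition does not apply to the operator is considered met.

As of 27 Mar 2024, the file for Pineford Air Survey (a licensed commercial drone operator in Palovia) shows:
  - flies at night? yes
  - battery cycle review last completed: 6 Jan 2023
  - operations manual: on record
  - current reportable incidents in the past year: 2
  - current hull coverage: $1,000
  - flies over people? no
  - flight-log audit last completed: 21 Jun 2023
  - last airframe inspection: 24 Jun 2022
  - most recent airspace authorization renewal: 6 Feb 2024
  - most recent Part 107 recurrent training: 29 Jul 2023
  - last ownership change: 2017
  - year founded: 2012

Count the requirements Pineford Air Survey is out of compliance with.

1. reportable incidents in the past year 2 ≤ 2 → met
2. condition 'flies over people' does not hold → requirement n/a → met
3. Part 107 recurrent training 242 days ago vs limit 270 → met
4. airframe inspection 642 days ago vs limit 730 → met
5. condition 'flies at night' holds; battery cycle review 446 days ago vs limit 540 → met
6. operations manual present → met
7. airspace authorization renewal 50 days ago vs limit 45 → not met
8. hull coverage $1,000 < $5,000 → not met
9. flight-log audit 280 days ago vs limit 270 → not met
Not met: 3 of 9

3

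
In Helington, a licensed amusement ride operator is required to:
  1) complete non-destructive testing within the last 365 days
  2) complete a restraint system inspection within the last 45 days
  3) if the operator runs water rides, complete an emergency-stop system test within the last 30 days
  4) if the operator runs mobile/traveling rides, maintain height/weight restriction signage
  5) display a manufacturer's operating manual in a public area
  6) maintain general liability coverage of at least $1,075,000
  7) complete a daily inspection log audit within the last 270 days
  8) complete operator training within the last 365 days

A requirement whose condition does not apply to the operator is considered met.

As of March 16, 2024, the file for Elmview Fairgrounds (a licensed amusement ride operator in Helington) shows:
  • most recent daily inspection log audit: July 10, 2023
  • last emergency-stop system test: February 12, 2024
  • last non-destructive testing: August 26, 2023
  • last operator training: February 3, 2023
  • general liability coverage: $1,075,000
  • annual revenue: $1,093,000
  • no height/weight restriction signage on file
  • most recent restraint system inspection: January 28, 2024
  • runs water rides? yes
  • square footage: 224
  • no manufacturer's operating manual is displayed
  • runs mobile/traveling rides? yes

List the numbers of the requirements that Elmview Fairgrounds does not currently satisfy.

2, 3, 4, 5, 8

1. non-destructive testing 203 days ago vs limit 365 → met
2. restraint system inspection 48 days ago vs limit 45 → not met
3. condition 'runs water rides' holds; emergency-stop system test 33 days ago vs limit 30 → not met
4. condition 'runs mobile/traveling rides' holds; height/weight restriction signage absent → not met
5. manufacturer's operating manual absent → not met
6. general liability coverage $1,075,000 ≥ $1,075,000 → met
7. daily inspection log audit 250 days ago vs limit 270 → met
8. operator training 407 days ago vs limit 365 → not met
Not met: 2, 3, 4, 5, 8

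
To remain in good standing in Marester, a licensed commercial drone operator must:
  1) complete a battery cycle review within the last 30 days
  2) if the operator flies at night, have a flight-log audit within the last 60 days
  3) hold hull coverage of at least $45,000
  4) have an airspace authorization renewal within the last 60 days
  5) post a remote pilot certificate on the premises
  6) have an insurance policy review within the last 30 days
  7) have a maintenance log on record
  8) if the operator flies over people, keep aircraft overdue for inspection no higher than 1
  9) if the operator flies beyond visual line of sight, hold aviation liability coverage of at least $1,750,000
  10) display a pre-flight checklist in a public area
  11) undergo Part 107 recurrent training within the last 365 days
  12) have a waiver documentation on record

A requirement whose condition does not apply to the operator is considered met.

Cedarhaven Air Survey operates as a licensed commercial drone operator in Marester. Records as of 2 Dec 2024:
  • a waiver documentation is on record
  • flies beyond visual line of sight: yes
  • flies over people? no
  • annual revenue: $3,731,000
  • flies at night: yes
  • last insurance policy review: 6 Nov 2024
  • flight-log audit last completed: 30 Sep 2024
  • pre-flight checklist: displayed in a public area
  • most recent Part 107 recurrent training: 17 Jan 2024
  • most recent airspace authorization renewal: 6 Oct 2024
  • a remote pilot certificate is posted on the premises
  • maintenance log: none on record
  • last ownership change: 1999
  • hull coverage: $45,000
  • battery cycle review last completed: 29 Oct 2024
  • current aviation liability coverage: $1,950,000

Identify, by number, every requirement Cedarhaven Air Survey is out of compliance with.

1, 2, 7

1. battery cycle review 34 days ago vs limit 30 → not met
2. condition 'flies at night' holds; flight-log audit 63 days ago vs limit 60 → not met
3. hull coverage $45,000 ≥ $45,000 → met
4. airspace authorization renewal 57 days ago vs limit 60 → met
5. remote pilot certificate present → met
6. insurance policy review 26 days ago vs limit 30 → met
7. maintenance log absent → not met
8. condition 'flies over people' does not hold → requirement n/a → met
9. condition 'flies beyond visual line of sight' holds; aviation liability coverage $1,950,000 ≥ $1,750,000 → met
10. pre-flight checklist present → met
11. Part 107 recurrent training 320 days ago vs limit 365 → met
12. waiver documentation present → met
Not met: 1, 2, 7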